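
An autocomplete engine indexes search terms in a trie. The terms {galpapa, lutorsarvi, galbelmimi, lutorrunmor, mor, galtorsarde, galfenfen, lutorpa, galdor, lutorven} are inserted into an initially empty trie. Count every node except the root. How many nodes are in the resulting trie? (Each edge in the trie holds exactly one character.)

Count nodes per top-level branch (shared prefixes stored once):
  'g'-branch (galbelmimi, galdor, galfenfen, galpapa, galtorsarde): 31 nodes
  'l'-branch (lutorpa, lutorrunmor, lutorsarvi, lutorven): 21 nodes
  'm'-branch (mor): 3 nodes
Sum: 55

55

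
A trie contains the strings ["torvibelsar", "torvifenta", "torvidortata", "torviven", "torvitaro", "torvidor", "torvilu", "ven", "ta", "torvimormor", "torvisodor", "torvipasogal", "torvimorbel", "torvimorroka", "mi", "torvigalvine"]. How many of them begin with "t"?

Traverse to the node for "t", then collect every word in that subtree.
Words under "t": ta, torvibelsar, torvidor, torvidortata, torvifenta, torvigalvine, torvilu, torvimorbel, torvimormor, torvimorroka, torvipasogal, torvisodor, torvitaro, torviven
Count: 14

14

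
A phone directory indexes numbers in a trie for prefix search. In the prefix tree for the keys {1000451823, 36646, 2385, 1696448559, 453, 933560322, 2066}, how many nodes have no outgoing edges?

7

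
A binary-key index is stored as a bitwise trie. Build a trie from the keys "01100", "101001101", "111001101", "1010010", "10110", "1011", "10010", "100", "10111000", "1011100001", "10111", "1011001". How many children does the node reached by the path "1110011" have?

1

Follow the path "1110011" to its node, then look at its outgoing edges.
Characters that immediately follow "1110011" among the stored strings: {0}.
That node has 1 child edge.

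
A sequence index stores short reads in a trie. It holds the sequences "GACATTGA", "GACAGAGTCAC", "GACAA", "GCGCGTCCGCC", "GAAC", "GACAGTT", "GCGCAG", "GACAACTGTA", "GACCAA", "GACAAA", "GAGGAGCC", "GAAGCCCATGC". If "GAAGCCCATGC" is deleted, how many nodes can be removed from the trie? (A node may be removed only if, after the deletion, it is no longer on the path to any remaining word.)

After clearing the end-marker at "GAAGCCCATGC", prune upward until reaching a node still needed by another word.
The suffix "GCCCATGC" (8 nodes) is used only by "GAAGCCCATGC"; the node for "GAA" still has the child "C", so pruning stops there.
Nodes removed: 8

8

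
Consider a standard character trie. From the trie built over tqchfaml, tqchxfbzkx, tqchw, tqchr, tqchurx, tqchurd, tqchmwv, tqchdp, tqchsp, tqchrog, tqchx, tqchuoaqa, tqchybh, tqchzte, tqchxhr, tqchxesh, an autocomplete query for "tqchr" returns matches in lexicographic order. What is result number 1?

Words with prefix "tqchr", in lexicographic order: "tqchr", "tqchrog"
Position 1: tqchr

tqchr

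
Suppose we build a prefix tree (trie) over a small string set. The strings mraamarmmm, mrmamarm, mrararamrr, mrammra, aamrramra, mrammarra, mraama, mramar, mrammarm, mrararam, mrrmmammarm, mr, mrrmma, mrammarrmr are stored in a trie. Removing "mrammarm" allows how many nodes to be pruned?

1

A node on "mrammarm"'s path can go only if nothing else ends at it or branches off below it.
The suffix "m" (1 node) is used only by "mrammarm"; the node for "mrammar" still has the child "r", so pruning stops there.
Nodes removed: 1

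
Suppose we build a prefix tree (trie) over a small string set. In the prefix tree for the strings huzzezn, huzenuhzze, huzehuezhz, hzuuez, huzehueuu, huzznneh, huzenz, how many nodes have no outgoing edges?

7

A leaf is a node with no children — equivalently, the end of a word that is not a proper prefix of any other stored word.
Those words: "huzehueuu", "huzehuezhz", "huzenuhzze", "huzenz", "huzzezn", "huzznneh", "hzuuez"
Leaf count: 7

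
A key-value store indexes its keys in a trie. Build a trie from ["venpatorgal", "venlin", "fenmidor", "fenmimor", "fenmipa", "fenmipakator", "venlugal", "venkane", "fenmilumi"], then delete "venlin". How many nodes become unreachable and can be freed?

Walk "venlin" from the leaf back toward the root, removing each node that no remaining word uses.
The suffix "in" (2 nodes) is used only by "venlin"; the node for "venl" still has the child "u", so pruning stops there.
Nodes removed: 2

2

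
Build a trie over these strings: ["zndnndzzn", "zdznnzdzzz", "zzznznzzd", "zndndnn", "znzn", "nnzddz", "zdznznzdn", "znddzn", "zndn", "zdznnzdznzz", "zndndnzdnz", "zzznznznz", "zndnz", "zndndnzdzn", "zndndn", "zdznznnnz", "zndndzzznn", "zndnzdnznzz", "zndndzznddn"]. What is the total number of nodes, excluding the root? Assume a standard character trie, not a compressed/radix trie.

For each word, the new-node count is its length minus the longest prefix already in the trie:
  "zndnndzzn" → 9 new (z, n, d, n, n, d, z, z, n)
  "zdznnzdzzz" → prefix "z" already present; 9 new (d, z, n, n, z, d, z, z, z)
  "zzznznzzd" → prefix "z" already present; 8 new (z, z, n, z, n, z, z, d)
  "zndndnn" → prefix "zndn" already present; 3 new (d, n, n)
  "znzn" → prefix "zn" already present; 2 new (z, n)
  "nnzddz" → 6 new (n, n, z, d, d, z)
  "zdznznzdn" → prefix "zdzn" already present; 5 new (z, n, z, d, n)
  "znddzn" → prefix "znd" already present; 3 new (d, z, n)
  "zndn" → prefix "zndn" already present; 0 new (none)
  "zdznnzdznzz" → prefix "zdznnzdz" already present; 3 new (n, z, z)
  "zndndnzdnz" → prefix "zndndn" already present; 4 new (z, d, n, z)
  "zzznznznz" → prefix "zzznznz" already present; 2 new (n, z)
  "zndnz" → prefix "zndn" already present; 1 new (z)
  "zndndnzdzn" → prefix "zndndnzd" already present; 2 new (z, n)
  "zndndn" → prefix "zndndn" already present; 0 new (none)
  "zdznznnnz" → prefix "zdznzn" already present; 3 new (n, n, z)
  "zndndzzznn" → prefix "zndnd" already present; 5 new (z, z, z, n, n)
  "zndnzdnznzz" → prefix "zndnz" already present; 6 new (d, n, z, n, z, z)
  "zndndzznddn" → prefix "zndndzz" already present; 4 new (n, d, d, n)
Total nodes = 9 + 9 + 8 + 3 + 2 + 6 + 5 + 3 + 0 + 3 + 4 + 2 + 1 + 2 + 0 + 3 + 5 + 6 + 4 = 75

75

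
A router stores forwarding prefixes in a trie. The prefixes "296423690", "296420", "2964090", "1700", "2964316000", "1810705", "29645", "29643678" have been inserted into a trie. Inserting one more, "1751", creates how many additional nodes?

The longest prefix of "1751" already in the trie is "17" (length 2).
Each of the 2 remaining characters creates one node.

2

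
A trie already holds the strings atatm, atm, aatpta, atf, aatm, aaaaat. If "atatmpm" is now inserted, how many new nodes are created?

Walking "atatmpm" from the root, the first 5 characters ("atatm") follow existing edges; "p" is the first miss.
Each of the 2 remaining characters creates one node.

2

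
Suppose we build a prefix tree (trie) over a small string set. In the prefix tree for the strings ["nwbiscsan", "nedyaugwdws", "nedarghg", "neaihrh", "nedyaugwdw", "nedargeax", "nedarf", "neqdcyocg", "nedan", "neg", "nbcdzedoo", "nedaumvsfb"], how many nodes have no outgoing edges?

11

A leaf is a node with no children — equivalently, the end of a word that is not a proper prefix of any other stored word.
Those words: "nbcdzedoo", "neaihrh", "nedan", "nedarf", "nedargeax", "nedarghg", "nedaumvsfb", "nedyaugwdws", "neg", "neqdcyocg", "nwbiscsan"
Leaf count: 11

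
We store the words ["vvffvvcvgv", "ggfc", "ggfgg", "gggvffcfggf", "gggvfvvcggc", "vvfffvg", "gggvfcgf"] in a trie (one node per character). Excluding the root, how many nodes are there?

Trie structure (* marks end of a word):
(root)
├─ g
│  └─ g
│     ├─ f
│     │  ├─ c *
│     │  └─ g
│     │     └─ g *
│     └─ g
│        └─ v
│           └─ f
│              ├─ c
│              │  └─ g
│              │     └─ f *
│              ├─ f
│              │  └─ c
│              │     └─ f
│              │        └─ g
│              │           └─ g
│              │              └─ f *
│              └─ v
│                 └─ v
│                    └─ c
│                       └─ g
│                          └─ g
│                             └─ c *
└─ v
   └─ v
      └─ f
         └─ f
            ├─ f
            │  └─ v
            │     └─ g *
            └─ v
               └─ v
                  └─ c
                     └─ v
                        └─ g
                           └─ v *
Counting every labelled node above: 37.

37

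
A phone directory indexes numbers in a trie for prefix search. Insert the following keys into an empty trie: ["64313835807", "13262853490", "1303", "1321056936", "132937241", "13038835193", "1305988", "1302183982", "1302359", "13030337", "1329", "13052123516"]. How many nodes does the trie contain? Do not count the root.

Trace insertions, counting only characters that open a new branch:
  "64313835807" → 11 new (6, 4, 3, 1, 3, 8, 3, 5, 8, 0, 7)
  "13262853490" → 11 new (1, 3, 2, 6, 2, 8, 5, 3, 4, 9, 0)
  "1303" → prefix "13" already present; 2 new (0, 3)
  "1321056936" → prefix "132" already present; 7 new (1, 0, 5, 6, 9, 3, 6)
  "132937241" → prefix "132" already present; 6 new (9, 3, 7, 2, 4, 1)
  "13038835193" → prefix "1303" already present; 7 new (8, 8, 3, 5, 1, 9, 3)
  "1305988" → prefix "130" already present; 4 new (5, 9, 8, 8)
  "1302183982" → prefix "130" already present; 7 new (2, 1, 8, 3, 9, 8, 2)
  "1302359" → prefix "1302" already present; 3 new (3, 5, 9)
  "13030337" → prefix "1303" already present; 4 new (0, 3, 3, 7)
  "1329" → prefix "1329" already present; 0 new (none)
  "13052123516" → prefix "1305" already present; 7 new (2, 1, 2, 3, 5, 1, 6)
Total nodes = 11 + 11 + 2 + 7 + 6 + 7 + 4 + 7 + 3 + 4 + 0 + 7 = 69

69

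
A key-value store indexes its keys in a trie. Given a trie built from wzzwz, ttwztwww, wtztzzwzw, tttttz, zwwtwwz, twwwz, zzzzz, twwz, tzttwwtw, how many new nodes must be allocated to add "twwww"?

1

"twww" is already a path in the trie; the remaining "w" must be added.
New nodes needed: |"twwww"| − 4 = 5 − 4 = 1.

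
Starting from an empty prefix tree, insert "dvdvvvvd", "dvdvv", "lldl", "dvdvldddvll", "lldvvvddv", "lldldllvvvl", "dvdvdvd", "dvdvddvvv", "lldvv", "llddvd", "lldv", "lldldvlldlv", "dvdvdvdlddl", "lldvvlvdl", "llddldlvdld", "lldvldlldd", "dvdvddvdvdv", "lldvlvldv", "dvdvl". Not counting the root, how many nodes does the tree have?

77

Insert word by word; a character creates a node only if that edge doesn't already exist:
  "dvdvvvvd" → 8 new (d, v, d, v, v, v, v, d)
  "dvdvv" → prefix "dvdvv" already present; 0 new (none)
  "lldl" → 4 new (l, l, d, l)
  "dvdvldddvll" → prefix "dvdv" already present; 7 new (l, d, d, d, v, l, l)
  "lldvvvddv" → prefix "lld" already present; 6 new (v, v, v, d, d, v)
  "lldldllvvvl" → prefix "lldl" already present; 7 new (d, l, l, v, v, v, l)
  "dvdvdvd" → prefix "dvdv" already present; 3 new (d, v, d)
  "dvdvddvvv" → prefix "dvdvd" already present; 4 new (d, v, v, v)
  "lldvv" → prefix "lldvv" already present; 0 new (none)
  "llddvd" → prefix "lld" already present; 3 new (d, v, d)
  "lldv" → prefix "lldv" already present; 0 new (none)
  "lldldvlldlv" → prefix "lldld" already present; 6 new (v, l, l, d, l, v)
  "dvdvdvdlddl" → prefix "dvdvdvd" already present; 4 new (l, d, d, l)
  "lldvvlvdl" → prefix "lldvv" already present; 4 new (l, v, d, l)
  "llddldlvdld" → prefix "lldd" already present; 7 new (l, d, l, v, d, l, d)
  "lldvldlldd" → prefix "lldv" already present; 6 new (l, d, l, l, d, d)
  "dvdvddvdvdv" → prefix "dvdvddv" already present; 4 new (d, v, d, v)
  "lldvlvldv" → prefix "lldvl" already present; 4 new (v, l, d, v)
  "dvdvl" → prefix "dvdvl" already present; 0 new (none)
Total nodes = 8 + 0 + 4 + 7 + 6 + 7 + 3 + 4 + 0 + 3 + 0 + 6 + 4 + 4 + 7 + 6 + 4 + 4 + 0 = 77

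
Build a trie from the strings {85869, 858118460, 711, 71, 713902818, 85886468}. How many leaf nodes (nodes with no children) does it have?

A leaf is a node with no children — equivalently, the end of a word that is not a proper prefix of any other stored word.
Those words: "711", "713902818", "858118460", "85869", "85886468"
Leaf count: 5

5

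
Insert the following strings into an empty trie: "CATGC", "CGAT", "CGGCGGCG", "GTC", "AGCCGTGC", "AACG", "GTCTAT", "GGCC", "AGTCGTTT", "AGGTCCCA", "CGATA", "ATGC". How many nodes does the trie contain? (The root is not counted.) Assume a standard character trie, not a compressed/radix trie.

For each word, the new-node count is its length minus the longest prefix already in the trie:
  "CATGC" → 5 new (C, A, T, G, C)
  "CGAT" → prefix "C" already present; 3 new (G, A, T)
  "CGGCGGCG" → prefix "CG" already present; 6 new (G, C, G, G, C, G)
  "GTC" → 3 new (G, T, C)
  "AGCCGTGC" → 8 new (A, G, C, C, G, T, G, C)
  "AACG" → prefix "A" already present; 3 new (A, C, G)
  "GTCTAT" → prefix "GTC" already present; 3 new (T, A, T)
  "GGCC" → prefix "G" already present; 3 new (G, C, C)
  "AGTCGTTT" → prefix "AG" already present; 6 new (T, C, G, T, T, T)
  "AGGTCCCA" → prefix "AG" already present; 6 new (G, T, C, C, C, A)
  "CGATA" → prefix "CGAT" already present; 1 new (A)
  "ATGC" → prefix "A" already present; 3 new (T, G, C)
Total nodes = 5 + 3 + 6 + 3 + 8 + 3 + 3 + 3 + 6 + 6 + 1 + 3 = 50

50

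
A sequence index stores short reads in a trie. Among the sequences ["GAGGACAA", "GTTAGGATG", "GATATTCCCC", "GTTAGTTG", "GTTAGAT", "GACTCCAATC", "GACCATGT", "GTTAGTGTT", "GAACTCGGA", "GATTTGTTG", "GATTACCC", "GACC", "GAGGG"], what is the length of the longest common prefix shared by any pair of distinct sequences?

6

The deepest shared node is where two words last agree before diverging.
e.g. "GTTAGTGTT" and "GTTAGTTG" share the prefix "GTTAGT" of length 6; no pair shares a longer one.
Longest shared-prefix length: 6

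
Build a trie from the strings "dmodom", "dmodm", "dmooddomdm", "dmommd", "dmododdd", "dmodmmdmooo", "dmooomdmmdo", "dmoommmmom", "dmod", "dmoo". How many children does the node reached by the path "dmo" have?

3

Walk "dmo" from the root, arriving at one node.
Characters that immediately follow "dmo" among the stored strings: {d, m, o}.
That node has 3 child edges.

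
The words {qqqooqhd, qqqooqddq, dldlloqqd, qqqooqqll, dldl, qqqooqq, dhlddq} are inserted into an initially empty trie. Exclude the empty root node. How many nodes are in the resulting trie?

28

Count nodes per top-level branch (shared prefixes stored once):
  'd'-branch (dhlddq, dldl, dldlloqqd): 14 nodes
  'q'-branch (qqqooqddq, qqqooqhd, qqqooqq, qqqooqqll): 14 nodes
Sum: 28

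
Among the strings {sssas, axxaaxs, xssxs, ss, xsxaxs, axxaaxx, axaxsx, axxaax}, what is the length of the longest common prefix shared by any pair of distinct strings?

6

Equivalently: take the maximum, over all pairs, of their longest common prefix length.
"axxaax" and "axxaaxs" agree on "axxaax" (6 characters) before diverging; nothing deeper is shared.
Longest shared-prefix length: 6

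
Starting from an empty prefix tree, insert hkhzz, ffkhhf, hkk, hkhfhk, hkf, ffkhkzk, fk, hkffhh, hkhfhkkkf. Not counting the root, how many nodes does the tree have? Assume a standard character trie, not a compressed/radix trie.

Insert word by word; a character creates a node only if that edge doesn't already exist:
  "hkhzz" → 5 new (h, k, h, z, z)
  "ffkhhf" → 6 new (f, f, k, h, h, f)
  "hkk" → prefix "hk" already present; 1 new (k)
  "hkhfhk" → prefix "hkh" already present; 3 new (f, h, k)
  "hkf" → prefix "hk" already present; 1 new (f)
  "ffkhkzk" → prefix "ffkh" already present; 3 new (k, z, k)
  "fk" → prefix "f" already present; 1 new (k)
  "hkffhh" → prefix "hkf" already present; 3 new (f, h, h)
  "hkhfhkkkf" → prefix "hkhfhk" already present; 3 new (k, k, f)
Total nodes = 5 + 6 + 1 + 3 + 1 + 3 + 1 + 3 + 3 = 26

26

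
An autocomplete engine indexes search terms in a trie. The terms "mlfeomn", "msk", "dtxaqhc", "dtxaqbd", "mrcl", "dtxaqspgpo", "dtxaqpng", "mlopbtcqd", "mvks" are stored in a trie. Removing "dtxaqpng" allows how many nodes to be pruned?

3

Walk "dtxaqpng" from the leaf back toward the root, removing each node that no remaining word uses.
The suffix "png" (3 nodes) is used only by "dtxaqpng"; the node for "dtxaq" still has the child "h", so pruning stops there.
Nodes removed: 3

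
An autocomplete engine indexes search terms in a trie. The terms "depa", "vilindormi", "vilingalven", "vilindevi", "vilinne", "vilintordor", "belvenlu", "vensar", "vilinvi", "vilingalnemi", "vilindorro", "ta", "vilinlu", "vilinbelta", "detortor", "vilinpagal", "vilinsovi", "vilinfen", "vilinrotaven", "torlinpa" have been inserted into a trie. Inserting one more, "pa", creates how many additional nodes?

Nothing in the trie begins with "p"; the whole of "pa" is new.
2 − 0 = 2 new nodes.

2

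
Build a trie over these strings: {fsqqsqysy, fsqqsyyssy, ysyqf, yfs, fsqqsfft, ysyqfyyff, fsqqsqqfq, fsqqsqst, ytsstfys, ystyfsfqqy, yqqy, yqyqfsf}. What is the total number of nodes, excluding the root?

Insert word by word; a character creates a node only if that edge doesn't already exist:
  "fsqqsqysy" → 9 new (f, s, q, q, s, q, y, s, y)
  "fsqqsyyssy" → prefix "fsqqs" already present; 5 new (y, y, s, s, y)
  "ysyqf" → 5 new (y, s, y, q, f)
  "yfs" → prefix "y" already present; 2 new (f, s)
  "fsqqsfft" → prefix "fsqqs" already present; 3 new (f, f, t)
  "ysyqfyyff" → prefix "ysyqf" already present; 4 new (y, y, f, f)
  "fsqqsqqfq" → prefix "fsqqsq" already present; 3 new (q, f, q)
  "fsqqsqst" → prefix "fsqqsq" already present; 2 new (s, t)
  "ytsstfys" → prefix "y" already present; 7 new (t, s, s, t, f, y, s)
  "ystyfsfqqy" → prefix "ys" already present; 8 new (t, y, f, s, f, q, q, y)
  "yqqy" → prefix "y" already present; 3 new (q, q, y)
  "yqyqfsf" → prefix "yq" already present; 5 new (y, q, f, s, f)
Total nodes = 9 + 5 + 5 + 2 + 3 + 4 + 3 + 2 + 7 + 8 + 3 + 5 = 56

56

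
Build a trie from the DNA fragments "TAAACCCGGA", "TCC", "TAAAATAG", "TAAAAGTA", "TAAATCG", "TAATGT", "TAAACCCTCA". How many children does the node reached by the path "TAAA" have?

3

Walk "TAAA" from the root, arriving at one node.
Distinct next characters after "TAAA": A, C, T.
That node has 3 child edges.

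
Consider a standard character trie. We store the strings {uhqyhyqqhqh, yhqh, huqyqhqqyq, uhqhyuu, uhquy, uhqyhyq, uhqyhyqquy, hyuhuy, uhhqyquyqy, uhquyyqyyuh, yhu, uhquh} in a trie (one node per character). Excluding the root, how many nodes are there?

54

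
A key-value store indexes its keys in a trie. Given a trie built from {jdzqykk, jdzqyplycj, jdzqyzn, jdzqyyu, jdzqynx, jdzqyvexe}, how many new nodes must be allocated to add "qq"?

"qq" shares no prefix with any stored word, so all 2 characters open new nodes.
2 − 0 = 2 new nodes.

2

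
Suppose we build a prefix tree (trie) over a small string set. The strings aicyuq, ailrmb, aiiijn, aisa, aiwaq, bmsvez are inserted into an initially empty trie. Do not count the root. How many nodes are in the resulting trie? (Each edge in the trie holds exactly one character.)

25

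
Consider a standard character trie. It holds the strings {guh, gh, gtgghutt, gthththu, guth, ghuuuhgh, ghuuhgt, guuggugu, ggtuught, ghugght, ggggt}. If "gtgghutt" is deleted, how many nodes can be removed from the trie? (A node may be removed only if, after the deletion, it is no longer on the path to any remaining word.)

6

After clearing the end-marker at "gtgghutt", prune upward until reaching a node still needed by another word.
The suffix "gghutt" (6 nodes) is used only by "gtgghutt"; the node for "gt" still has the child "h", so pruning stops there.
Nodes removed: 6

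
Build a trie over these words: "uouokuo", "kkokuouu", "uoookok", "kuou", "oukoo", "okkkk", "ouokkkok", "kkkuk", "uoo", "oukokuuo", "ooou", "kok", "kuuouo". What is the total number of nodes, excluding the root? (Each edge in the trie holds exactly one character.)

54

For each word, the new-node count is its length minus the longest prefix already in the trie:
  "uouokuo" → 7 new (u, o, u, o, k, u, o)
  "kkokuouu" → 8 new (k, k, o, k, u, o, u, u)
  "uoookok" → prefix "uo" already present; 5 new (o, o, k, o, k)
  "kuou" → prefix "k" already present; 3 new (u, o, u)
  "oukoo" → 5 new (o, u, k, o, o)
  "okkkk" → prefix "o" already present; 4 new (k, k, k, k)
  "ouokkkok" → prefix "ou" already present; 6 new (o, k, k, k, o, k)
  "kkkuk" → prefix "kk" already present; 3 new (k, u, k)
  "uoo" → prefix "uoo" already present; 0 new (none)
  "oukokuuo" → prefix "ouko" already present; 4 new (k, u, u, o)
  "ooou" → prefix "o" already present; 3 new (o, o, u)
  "kok" → prefix "k" already present; 2 new (o, k)
  "kuuouo" → prefix "ku" already present; 4 new (u, o, u, o)
Total nodes = 7 + 8 + 5 + 3 + 5 + 4 + 6 + 3 + 0 + 4 + 3 + 2 + 4 = 54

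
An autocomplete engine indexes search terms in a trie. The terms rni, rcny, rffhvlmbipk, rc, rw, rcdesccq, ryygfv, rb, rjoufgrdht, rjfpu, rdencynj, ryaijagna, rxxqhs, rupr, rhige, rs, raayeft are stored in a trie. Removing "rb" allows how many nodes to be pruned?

1

A node on "rb"'s path can go only if nothing else ends at it or branches off below it.
The suffix "b" (1 node) is used only by "rb"; the node for "r" still has the child "n", so pruning stops there.
Nodes removed: 1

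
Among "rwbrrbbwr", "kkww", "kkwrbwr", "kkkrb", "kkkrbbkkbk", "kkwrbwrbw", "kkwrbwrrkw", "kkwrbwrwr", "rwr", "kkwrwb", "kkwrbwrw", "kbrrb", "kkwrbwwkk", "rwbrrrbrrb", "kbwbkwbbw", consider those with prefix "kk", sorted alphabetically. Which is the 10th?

kkww

Words with prefix "kk", in lexicographic order: "kkkrb", "kkkrbbkkbk", "kkwrbwr", "kkwrbwrbw", "kkwrbwrrkw", "kkwrbwrw", "kkwrbwrwr", "kkwrbwwkk", "kkwrwb", "kkww"
Position 10: kkww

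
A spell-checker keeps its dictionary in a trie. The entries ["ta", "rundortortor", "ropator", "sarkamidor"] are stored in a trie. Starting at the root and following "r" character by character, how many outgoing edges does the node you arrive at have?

Follow the path "r" to its node, then look at its outgoing edges.
Distinct next characters after "r": o, u.
That node has 2 child edges.

2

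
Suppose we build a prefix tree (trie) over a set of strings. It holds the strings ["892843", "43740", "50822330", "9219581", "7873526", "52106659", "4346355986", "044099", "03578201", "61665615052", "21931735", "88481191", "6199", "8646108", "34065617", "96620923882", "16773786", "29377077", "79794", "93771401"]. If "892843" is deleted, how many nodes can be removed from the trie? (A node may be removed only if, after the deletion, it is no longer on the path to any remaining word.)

A node on "892843"'s path can go only if nothing else ends at it or branches off below it.
The suffix "92843" (5 nodes) is used only by "892843"; the node for "8" still has the child "8", so pruning stops there.
Nodes removed: 5

5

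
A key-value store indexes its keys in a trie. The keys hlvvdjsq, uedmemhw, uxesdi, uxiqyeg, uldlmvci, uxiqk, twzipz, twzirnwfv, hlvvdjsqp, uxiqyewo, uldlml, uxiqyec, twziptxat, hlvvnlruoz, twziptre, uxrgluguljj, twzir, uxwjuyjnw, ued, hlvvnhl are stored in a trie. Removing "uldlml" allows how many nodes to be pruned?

1

Walk "uldlml" from the leaf back toward the root, removing each node that no remaining word uses.
The suffix "l" (1 node) is used only by "uldlml"; the node for "uldlm" still has the child "v", so pruning stops there.
Nodes removed: 1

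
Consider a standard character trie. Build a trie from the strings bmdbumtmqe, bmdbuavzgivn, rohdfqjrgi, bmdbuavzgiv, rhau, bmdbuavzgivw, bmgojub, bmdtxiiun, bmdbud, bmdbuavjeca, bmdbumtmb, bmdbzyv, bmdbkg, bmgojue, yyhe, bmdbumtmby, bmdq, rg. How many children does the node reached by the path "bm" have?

2

Walk "bm" from the root, arriving at one node.
Characters that immediately follow "bm" among the stored strings: {d, g}.
That node has 2 child edges.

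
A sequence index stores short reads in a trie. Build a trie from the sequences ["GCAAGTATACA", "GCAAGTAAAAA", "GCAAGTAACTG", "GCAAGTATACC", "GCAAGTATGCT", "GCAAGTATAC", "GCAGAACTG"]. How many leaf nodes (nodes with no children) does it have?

6

A leaf is a node with no children — equivalently, the end of a word that is not a proper prefix of any other stored word.
Those words: "GCAAGTAAAAA", "GCAAGTAACTG", "GCAAGTATACA", "GCAAGTATACC", "GCAAGTATGCT", "GCAGAACTG"
Leaf count: 6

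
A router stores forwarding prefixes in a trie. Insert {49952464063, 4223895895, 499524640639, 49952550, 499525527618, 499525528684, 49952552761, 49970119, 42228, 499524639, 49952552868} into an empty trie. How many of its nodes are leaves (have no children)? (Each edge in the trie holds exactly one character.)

Leaves are exactly the stored words that no other stored word extends.
Those words: "42228", "4223895895", "499524639", "499524640639", "49952550", "499525527618", "499525528684", "49970119"
Leaf count: 8

8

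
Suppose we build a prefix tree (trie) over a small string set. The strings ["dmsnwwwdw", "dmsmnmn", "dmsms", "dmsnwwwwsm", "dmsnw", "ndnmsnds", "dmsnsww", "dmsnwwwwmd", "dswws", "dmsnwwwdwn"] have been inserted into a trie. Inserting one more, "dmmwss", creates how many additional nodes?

4

"dm" is already a path in the trie; the remaining "mwss" must be added.
So 6 − 2 = 4 new nodes.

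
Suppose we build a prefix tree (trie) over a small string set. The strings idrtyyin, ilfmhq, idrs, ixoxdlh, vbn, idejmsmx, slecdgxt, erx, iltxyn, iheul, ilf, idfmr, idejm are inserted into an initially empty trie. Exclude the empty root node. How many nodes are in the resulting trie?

Trace insertions, counting only characters that open a new branch:
  "idrtyyin" → 8 new (i, d, r, t, y, y, i, n)
  "ilfmhq" → prefix "i" already present; 5 new (l, f, m, h, q)
  "idrs" → prefix "idr" already present; 1 new (s)
  "ixoxdlh" → prefix "i" already present; 6 new (x, o, x, d, l, h)
  "vbn" → 3 new (v, b, n)
  "idejmsmx" → prefix "id" already present; 6 new (e, j, m, s, m, x)
  "slecdgxt" → 8 new (s, l, e, c, d, g, x, t)
  "erx" → 3 new (e, r, x)
  "iltxyn" → prefix "il" already present; 4 new (t, x, y, n)
  "iheul" → prefix "i" already present; 4 new (h, e, u, l)
  "ilf" → prefix "ilf" already present; 0 new (none)
  "idfmr" → prefix "id" already present; 3 new (f, m, r)
  "idejm" → prefix "idejm" already present; 0 new (none)
Total nodes = 8 + 5 + 1 + 6 + 3 + 6 + 8 + 3 + 4 + 4 + 0 + 3 + 0 = 51

51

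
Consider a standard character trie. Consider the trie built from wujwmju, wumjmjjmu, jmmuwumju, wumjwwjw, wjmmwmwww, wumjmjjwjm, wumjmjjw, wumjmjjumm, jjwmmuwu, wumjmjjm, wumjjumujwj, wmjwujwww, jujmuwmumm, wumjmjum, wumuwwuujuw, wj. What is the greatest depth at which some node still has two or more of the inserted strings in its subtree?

Look for the deepest trie node that still has at least two words in its subtree.
e.g. "wumjmjjm" and "wumjmjjmu" share the prefix "wumjmjjm" of length 8; no pair shares a longer one.
Longest shared-prefix length: 8

8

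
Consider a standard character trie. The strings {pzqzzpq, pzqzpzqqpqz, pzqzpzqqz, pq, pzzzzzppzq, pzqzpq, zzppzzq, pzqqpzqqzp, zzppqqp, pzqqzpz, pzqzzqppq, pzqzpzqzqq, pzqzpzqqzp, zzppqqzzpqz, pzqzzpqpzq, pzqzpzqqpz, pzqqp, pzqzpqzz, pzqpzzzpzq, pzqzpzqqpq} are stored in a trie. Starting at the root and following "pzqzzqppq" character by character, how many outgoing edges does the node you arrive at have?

0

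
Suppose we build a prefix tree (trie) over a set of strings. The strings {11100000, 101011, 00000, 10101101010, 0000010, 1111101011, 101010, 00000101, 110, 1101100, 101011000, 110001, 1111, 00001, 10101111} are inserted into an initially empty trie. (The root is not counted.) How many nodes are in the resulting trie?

47

Trace insertions, counting only characters that open a new branch:
  "11100000" → 8 new (1, 1, 1, 0, 0, 0, 0, 0)
  "101011" → prefix "1" already present; 5 new (0, 1, 0, 1, 1)
  "00000" → 5 new (0, 0, 0, 0, 0)
  "10101101010" → prefix "101011" already present; 5 new (0, 1, 0, 1, 0)
  "0000010" → prefix "00000" already present; 2 new (1, 0)
  "1111101011" → prefix "111" already present; 7 new (1, 1, 0, 1, 0, 1, 1)
  "101010" → prefix "10101" already present; 1 new (0)
  "00000101" → prefix "0000010" already present; 1 new (1)
  "110" → prefix "11" already present; 1 new (0)
  "1101100" → prefix "110" already present; 4 new (1, 1, 0, 0)
  "101011000" → prefix "1010110" already present; 2 new (0, 0)
  "110001" → prefix "110" already present; 3 new (0, 0, 1)
  "1111" → prefix "1111" already present; 0 new (none)
  "00001" → prefix "0000" already present; 1 new (1)
  "10101111" → prefix "101011" already present; 2 new (1, 1)
Total nodes = 8 + 5 + 5 + 5 + 2 + 7 + 1 + 1 + 1 + 4 + 2 + 3 + 0 + 1 + 2 = 47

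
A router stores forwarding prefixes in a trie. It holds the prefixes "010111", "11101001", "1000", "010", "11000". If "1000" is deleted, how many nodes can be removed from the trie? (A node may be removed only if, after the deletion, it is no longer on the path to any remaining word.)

3

After clearing the end-marker at "1000", prune upward until reaching a node still needed by another word.
The suffix "000" (3 nodes) is used only by "1000"; the node for "1" still has the child "1", so pruning stops there.
Nodes removed: 3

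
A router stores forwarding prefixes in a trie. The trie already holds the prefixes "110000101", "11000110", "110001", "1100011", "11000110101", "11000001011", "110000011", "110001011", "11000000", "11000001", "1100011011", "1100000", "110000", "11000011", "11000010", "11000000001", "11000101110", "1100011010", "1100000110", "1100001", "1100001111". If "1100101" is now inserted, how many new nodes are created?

"1100" is already a path in the trie; the remaining "101" must be added.
So 7 − 4 = 3 new nodes.

3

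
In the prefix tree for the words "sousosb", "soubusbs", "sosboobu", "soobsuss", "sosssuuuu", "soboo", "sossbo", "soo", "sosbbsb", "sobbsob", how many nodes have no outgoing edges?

A leaf is a node with no children — equivalently, the end of a word that is not a proper prefix of any other stored word.
Those words: "sobbsob", "soboo", "soobsuss", "sosbbsb", "sosboobu", "sossbo", "sosssuuuu", "soubusbs", "sousosb"
Leaf count: 9

9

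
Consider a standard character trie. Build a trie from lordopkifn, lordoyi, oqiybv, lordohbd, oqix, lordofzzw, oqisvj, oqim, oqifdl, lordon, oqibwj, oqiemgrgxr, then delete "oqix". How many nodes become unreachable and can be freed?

1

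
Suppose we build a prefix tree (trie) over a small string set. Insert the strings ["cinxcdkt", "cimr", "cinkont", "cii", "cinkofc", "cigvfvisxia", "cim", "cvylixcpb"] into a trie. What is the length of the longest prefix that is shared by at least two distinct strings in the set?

Look for the deepest trie node that still has at least two words in its subtree.
"cinkofc" and "cinkont" agree on "cinko" (5 characters) before diverging; nothing deeper is shared.
Longest shared-prefix length: 5

5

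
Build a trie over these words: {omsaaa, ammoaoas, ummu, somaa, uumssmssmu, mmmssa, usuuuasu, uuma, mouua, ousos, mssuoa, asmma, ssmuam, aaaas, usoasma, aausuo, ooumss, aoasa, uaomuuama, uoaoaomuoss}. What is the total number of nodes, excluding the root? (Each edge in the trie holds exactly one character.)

108

Count nodes per top-level branch (shared prefixes stored once):
  'a'-branch (aaaas, aausuo, ammoaoas, aoasa, asmma): 24 nodes
  'm'-branch (mmmssa, mouua, mssuoa): 15 nodes
  'o'-branch (omsaaa, ooumss, ousos): 15 nodes
  's'-branch (somaa, ssmuam): 10 nodes
  'u'-branch (uaomuuama, ummu, uoaoaomuoss, usoasma, usuuuasu, uuma, uumssmssmu): 44 nodes
Sum: 108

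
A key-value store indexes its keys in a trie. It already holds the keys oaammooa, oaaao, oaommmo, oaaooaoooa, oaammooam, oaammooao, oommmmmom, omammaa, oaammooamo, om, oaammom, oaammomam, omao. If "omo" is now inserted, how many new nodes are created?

Walking "omo" from the root, the first 2 characters ("om") follow existing edges; "o" is the first miss.
New nodes needed: |"omo"| − 2 = 3 − 2 = 1.

1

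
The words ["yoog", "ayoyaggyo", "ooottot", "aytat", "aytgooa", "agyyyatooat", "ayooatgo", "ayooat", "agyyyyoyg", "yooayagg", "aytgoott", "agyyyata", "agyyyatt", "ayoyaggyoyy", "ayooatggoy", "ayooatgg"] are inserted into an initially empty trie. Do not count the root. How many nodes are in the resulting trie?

Trace insertions, counting only characters that open a new branch:
  "yoog" → 4 new (y, o, o, g)
  "ayoyaggyo" → 9 new (a, y, o, y, a, g, g, y, o)
  "ooottot" → 7 new (o, o, o, t, t, o, t)
  "aytat" → prefix "ay" already present; 3 new (t, a, t)
  "aytgooa" → prefix "ayt" already present; 4 new (g, o, o, a)
  "agyyyatooat" → prefix "a" already present; 10 new (g, y, y, y, a, t, o, o, a, t)
  "ayooatgo" → prefix "ayo" already present; 5 new (o, a, t, g, o)
  "ayooat" → prefix "ayooat" already present; 0 new (none)
  "agyyyyoyg" → prefix "agyyy" already present; 4 new (y, o, y, g)
  "yooayagg" → prefix "yoo" already present; 5 new (a, y, a, g, g)
  "aytgoott" → prefix "aytgoo" already present; 2 new (t, t)
  "agyyyata" → prefix "agyyyat" already present; 1 new (a)
  "agyyyatt" → prefix "agyyyat" already present; 1 new (t)
  "ayoyaggyoyy" → prefix "ayoyaggyo" already present; 2 new (y, y)
  "ayooatggoy" → prefix "ayooatg" already present; 3 new (g, o, y)
  "ayooatgg" → prefix "ayooatgg" already present; 0 new (none)
Total nodes = 4 + 9 + 7 + 3 + 4 + 10 + 5 + 0 + 4 + 5 + 2 + 1 + 1 + 2 + 3 + 0 = 60

60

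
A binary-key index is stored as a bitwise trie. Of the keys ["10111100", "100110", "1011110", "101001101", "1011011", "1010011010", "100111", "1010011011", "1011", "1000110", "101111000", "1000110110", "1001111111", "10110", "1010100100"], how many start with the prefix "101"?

10

Walk to "101"; the words in its subtree are exactly those with that prefix.
Words under "101": 101001101, 1010011010, 1010011011, 1010100100, 1011, 10110, 1011011, 1011110, 10111100, 101111000
Count: 10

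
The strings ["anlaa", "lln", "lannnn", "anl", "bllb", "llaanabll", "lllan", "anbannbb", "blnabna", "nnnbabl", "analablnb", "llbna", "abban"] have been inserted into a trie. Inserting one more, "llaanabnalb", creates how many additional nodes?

4

Walking "llaanabnalb" from the root, the first 7 characters ("llaanab") follow existing edges; "n" is the first miss.
New nodes needed: |"llaanabnalb"| − 7 = 11 − 7 = 4.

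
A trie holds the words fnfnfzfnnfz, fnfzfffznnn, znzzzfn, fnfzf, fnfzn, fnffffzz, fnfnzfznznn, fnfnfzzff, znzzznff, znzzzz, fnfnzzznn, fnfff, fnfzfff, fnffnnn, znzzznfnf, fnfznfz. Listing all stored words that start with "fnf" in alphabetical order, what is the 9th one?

fnfzfff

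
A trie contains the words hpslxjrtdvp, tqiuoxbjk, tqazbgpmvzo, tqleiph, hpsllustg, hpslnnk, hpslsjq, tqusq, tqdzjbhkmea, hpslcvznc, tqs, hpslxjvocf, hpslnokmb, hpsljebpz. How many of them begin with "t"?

6

Traverse to the node for "t", then collect every word in that subtree.
Words under "t": tqazbgpmvzo, tqdzjbhkmea, tqiuoxbjk, tqleiph, tqs, tqusq
Count: 6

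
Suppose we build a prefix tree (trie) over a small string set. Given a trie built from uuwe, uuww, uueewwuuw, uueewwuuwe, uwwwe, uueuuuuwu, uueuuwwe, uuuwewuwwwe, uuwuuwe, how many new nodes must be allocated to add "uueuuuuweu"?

2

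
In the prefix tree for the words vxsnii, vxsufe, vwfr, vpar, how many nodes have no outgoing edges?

4

A leaf is a node with no children — equivalently, the end of a word that is not a proper prefix of any other stored word.
Those words: "vpar", "vwfr", "vxsnii", "vxsufe"
Leaf count: 4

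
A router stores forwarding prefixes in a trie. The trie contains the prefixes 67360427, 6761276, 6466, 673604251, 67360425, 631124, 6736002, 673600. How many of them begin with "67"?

6

Walk to "67"; the words in its subtree are exactly those with that prefix.
Matches: "673600", "6736002", "67360425", "673604251", "67360427", "6761276"
Count: 6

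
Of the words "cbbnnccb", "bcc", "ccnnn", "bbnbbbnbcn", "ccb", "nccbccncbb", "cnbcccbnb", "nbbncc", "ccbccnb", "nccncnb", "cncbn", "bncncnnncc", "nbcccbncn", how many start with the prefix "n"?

Filter for entries beginning with "n":
Matches: "nbbncc", "nbcccbncn", "nccbccncbb", "nccncnb"
Count: 4

4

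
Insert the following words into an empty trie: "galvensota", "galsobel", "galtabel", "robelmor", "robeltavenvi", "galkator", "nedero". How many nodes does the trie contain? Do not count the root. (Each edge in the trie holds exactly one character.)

For each word, the new-node count is its length minus the longest prefix already in the trie:
  "galvensota" → 10 new (g, a, l, v, e, n, s, o, t, a)
  "galsobel" → prefix "gal" already present; 5 new (s, o, b, e, l)
  "galtabel" → prefix "gal" already present; 5 new (t, a, b, e, l)
  "robelmor" → 8 new (r, o, b, e, l, m, o, r)
  "robeltavenvi" → prefix "robel" already present; 7 new (t, a, v, e, n, v, i)
  "galkator" → prefix "gal" already present; 5 new (k, a, t, o, r)
  "nedero" → 6 new (n, e, d, e, r, o)
Total nodes = 10 + 5 + 5 + 8 + 7 + 5 + 6 = 46

46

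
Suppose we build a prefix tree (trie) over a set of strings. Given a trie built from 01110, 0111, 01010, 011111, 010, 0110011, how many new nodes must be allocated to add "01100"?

0

"01100" is already a full path in the trie; only an end-marker is added.
No new nodes are needed: 0.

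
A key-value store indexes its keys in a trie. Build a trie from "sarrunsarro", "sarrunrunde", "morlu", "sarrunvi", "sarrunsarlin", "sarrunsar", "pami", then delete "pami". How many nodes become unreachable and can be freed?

Walk "pami" from the leaf back toward the root, removing each node that no remaining word uses.
No other word shares any prefix with "pami", so all 4 of its nodes go.
Nodes removed: 4

4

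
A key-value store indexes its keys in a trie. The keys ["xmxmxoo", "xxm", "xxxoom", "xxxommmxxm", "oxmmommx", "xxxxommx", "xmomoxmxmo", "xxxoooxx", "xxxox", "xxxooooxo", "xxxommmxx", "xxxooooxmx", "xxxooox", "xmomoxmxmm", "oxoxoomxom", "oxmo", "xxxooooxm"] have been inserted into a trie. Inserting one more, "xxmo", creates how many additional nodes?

The longest prefix of "xxmo" already in the trie is "xxm" (length 3).
Each of the 1 remaining characters creates one node.

1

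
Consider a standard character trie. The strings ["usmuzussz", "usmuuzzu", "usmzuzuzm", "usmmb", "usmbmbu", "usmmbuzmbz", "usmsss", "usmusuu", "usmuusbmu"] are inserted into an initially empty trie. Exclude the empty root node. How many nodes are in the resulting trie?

40

For each word, the new-node count is its length minus the longest prefix already in the trie:
  "usmuzussz" → 9 new (u, s, m, u, z, u, s, s, z)
  "usmuuzzu" → prefix "usmu" already present; 4 new (u, z, z, u)
  "usmzuzuzm" → prefix "usm" already present; 6 new (z, u, z, u, z, m)
  "usmmb" → prefix "usm" already present; 2 new (m, b)
  "usmbmbu" → prefix "usm" already present; 4 new (b, m, b, u)
  "usmmbuzmbz" → prefix "usmmb" already present; 5 new (u, z, m, b, z)
  "usmsss" → prefix "usm" already present; 3 new (s, s, s)
  "usmusuu" → prefix "usmu" already present; 3 new (s, u, u)
  "usmuusbmu" → prefix "usmuu" already present; 4 new (s, b, m, u)
Total nodes = 9 + 4 + 6 + 2 + 4 + 5 + 3 + 3 + 4 = 40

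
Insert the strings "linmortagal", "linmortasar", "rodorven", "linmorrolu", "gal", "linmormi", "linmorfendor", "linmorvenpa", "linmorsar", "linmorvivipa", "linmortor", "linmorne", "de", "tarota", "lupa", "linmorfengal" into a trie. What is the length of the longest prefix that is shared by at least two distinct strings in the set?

9

Look for the deepest trie node that still has at least two words in its subtree.
e.g. "linmorfendor" and "linmorfengal" share the prefix "linmorfen" of length 9; no pair shares a longer one.
Longest shared-prefix length: 9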